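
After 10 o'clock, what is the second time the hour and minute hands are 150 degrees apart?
At t minutes past 10:00, the hour hand is at 30 x 10 + 0.5t degrees and the minute hand is at 6t degrees.
The smaller angle between them is 150 degrees when |30H - 5.5t| = 150 or |30H - 5.5t| = 210.
With H = 10, solve 30 x 10 - 5.5t = +/- target for each target:
  t = (30 x 10 - 150) / 5.5 = 27.27
  t = (30 x 10 + 150) / 5.5 = 81.82 (outside (0, 60))
  t = (30 x 10 - 210) / 5.5 = 16.36
  t = (30 x 10 + 210) / 5.5 = 92.73 (outside (0, 60))
Valid solutions in (0, 60): {16.36, 27.27} minutes.
The second occurrence is t = 27.27 minutes.
The hands form a 150-degree angle at 27.27 minutes past 10:00.

Final answer: 27.27 minutes past 10:00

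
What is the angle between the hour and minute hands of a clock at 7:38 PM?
Hour hand position: 7 x 30 + 38 x 0.5 = 229 degrees
Minute hand position: 38 x 6 = 228 degrees
Difference: |229 - 228| = 1 degrees
The angle between the hands is 1 degrees

Final answer: 1 degrees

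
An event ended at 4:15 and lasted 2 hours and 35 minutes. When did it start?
Starting time: 4:15 = 255 total minutes past 12:00
Subtracting: 2 hours and 35 minutes = 155 minutes
255 - 155 = 100 minutes
= 1 hour and 40 minutes past 12:00 = 1:40

Final answer: 1:40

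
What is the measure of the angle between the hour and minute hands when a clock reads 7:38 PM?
Hour hand position: 7 x 30 + 38 x 0.5 = 229 degrees
Minute hand position: 38 x 6 = 228 degrees
Difference: |229 - 228| = 1 degrees
The angle between the hands is 1 degrees

Final answer: 1 degrees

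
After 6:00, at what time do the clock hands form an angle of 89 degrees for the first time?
At t minutes past 6:00, the hour hand is at 30 x 6 + 0.5t degrees and the minute hand is at 6t degrees.
The smaller angle between them is 89 degrees when |30H - 5.5t| = 89 or |30H - 5.5t| = 271.
With H = 6, solve 30 x 6 - 5.5t = +/- target for each target:
  t = (30 x 6 - 89) / 5.5 = 16.55
  t = (30 x 6 + 89) / 5.5 = 48.91
  t = (30 x 6 - 271) / 5.5 = -16.55 (outside (0, 60))
  t = (30 x 6 + 271) / 5.5 = 82 (outside (0, 60))
Valid solutions in (0, 60): {16.55, 48.91} minutes.
The first occurrence is t = 16.55 minutes.
The hands form a 89-degree angle at 16.55 minutes past 6:00.

Final answer: 16.55 minutes past 6:00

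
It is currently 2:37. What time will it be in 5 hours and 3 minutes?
Starting time: 2:37
Adding 3 minutes to 37 minutes: 37 + 3 = 40 minutes
Adding 5 hours: 2 + 5 = 7
Final time: 7:40

Final answer: 7:40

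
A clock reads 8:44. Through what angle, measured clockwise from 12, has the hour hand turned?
The hour hand moves 30 degrees per hour and 0.5 degrees per minute.
At 8:44: (8) x 30 + 44 x 0.5 = 240 + 22 = 262 degrees

Final answer: 262 degrees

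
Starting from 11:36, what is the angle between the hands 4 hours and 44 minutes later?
First find the time 4 hours and 44 minutes after 11:36.
Total minutes: 11 x 60 + 36 + 4 x 60 + 44 = 980.
980 mod 720 = 260 minutes = 4:20.
Now compute the angle at 4:20:
Hour hand: 4 x 30 + 20 x 0.5 = 130 degrees
Minute hand: 20 x 6 = 120 degrees
Difference: |130 - 120| = 10 degrees
The angle is 10 degrees

Final answer: 10 degrees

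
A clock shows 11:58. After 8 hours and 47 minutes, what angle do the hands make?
First find the time 8 hours and 47 minutes after 11:58.
Total minutes: 11 x 60 + 58 + 8 x 60 + 47 = 1245.
1245 mod 720 = 525 minutes = 8:45.
Now compute the angle at 8:45:
Hour hand: 8 x 30 + 45 x 0.5 = 262.5 degrees
Minute hand: 45 x 6 = 270 degrees
Difference: |262.5 - 270| = 7.5 degrees
The angle is 7.5 degrees

Final answer: 7.5 degrees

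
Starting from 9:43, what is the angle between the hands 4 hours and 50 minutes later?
First find the time 4 hours and 50 minutes after 9:43.
Total minutes: 9 x 60 + 43 + 4 x 60 + 50 = 873.
873 mod 720 = 153 minutes = 2:33.
Now compute the angle at 2:33:
Hour hand: 2 x 30 + 33 x 0.5 = 76.5 degrees
Minute hand: 33 x 6 = 198 degrees
Difference: |76.5 - 198| = 121.5 degrees
The angle is 121.5 degrees

Final answer: 121.5 degrees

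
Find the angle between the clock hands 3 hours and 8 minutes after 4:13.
First find the time 3 hours and 8 minutes after 4:13.
Total minutes: 4 x 60 + 13 + 3 x 60 + 8 = 441.
441 mod 720 = 441 minutes = 7:21.
Now compute the angle at 7:21:
Hour hand: 7 x 30 + 21 x 0.5 = 220.5 degrees
Minute hand: 21 x 6 = 126 degrees
Difference: |220.5 - 126| = 94.5 degrees
The angle is 94.5 degrees

Final answer: 94.5 degrees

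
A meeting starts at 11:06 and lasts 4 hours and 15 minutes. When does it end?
Starting time: 11:06
Adding 15 minutes to 6 minutes: 6 + 15 = 21 minutes
Adding 4 hours: 11 + 4 = 15 - 12 = 3
Final time: 3:21

Final answer: 3:21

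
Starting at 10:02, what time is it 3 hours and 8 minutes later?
Starting time: 10:02
Adding 8 minutes to 2 minutes: 2 + 8 = 10 minutes
Adding 3 hours: 10 + 3 = 13 - 12 = 1
Final time: 1:10

Final answer: 1:10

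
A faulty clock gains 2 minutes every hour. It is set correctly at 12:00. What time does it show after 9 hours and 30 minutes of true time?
For every 60 true minutes, the faulty clock advances 60 + 2 = 62 minutes.
True elapsed: 9 hours and 30 minutes = 570 minutes.
Faulty clock advances: 570 x 62/60 = 589 minutes (drift: 19 minutes ahead).
Shown time: 12:00 + 589 minutes = 9:49.

Final answer: 9:49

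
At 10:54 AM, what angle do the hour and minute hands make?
Hour hand position: 10 x 30 + 54 x 0.5 = 327 degrees
Minute hand position: 54 x 6 = 324 degrees
Difference: |327 - 324| = 3 degrees
The angle between the hands is 3 degrees

Final answer: 3 degrees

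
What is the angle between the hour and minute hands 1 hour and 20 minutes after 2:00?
First find the time 1 hour and 20 minutes after 2:00.
Total minutes: 2 x 60 + 0 + 1 x 60 + 20 = 200.
200 mod 720 = 200 minutes = 3:20.
Now compute the angle at 3:20:
Hour hand: 3 x 30 + 20 x 0.5 = 100 degrees
Minute hand: 20 x 6 = 120 degrees
Difference: |100 - 120| = 20 degrees
The angle is 20 degrees

Final answer: 20 degrees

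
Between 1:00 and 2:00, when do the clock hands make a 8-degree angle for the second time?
At t minutes past 1:00, the hour hand is at 30 x 1 + 0.5t degrees and the minute hand is at 6t degrees.
The smaller angle between them is 8 degrees when |30H - 5.5t| = 8 or |30H - 5.5t| = 352.
With H = 1, solve 30 x 1 - 5.5t = +/- target for each target:
  t = (30 x 1 - 8) / 5.5 = 4
  t = (30 x 1 + 8) / 5.5 = 6.91
  t = (30 x 1 - 352) / 5.5 = -58.55 (outside (0, 60))
  t = (30 x 1 + 352) / 5.5 = 69.45 (outside (0, 60))
Valid solutions in (0, 60): {4, 6.91} minutes.
The second occurrence is t = 6.91 minutes.
The hands form a 8-degree angle at 6.91 minutes past 1:00.

Final answer: 6.91 minutes past 1:00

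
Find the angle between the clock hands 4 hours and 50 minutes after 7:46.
First find the time 4 hours and 50 minutes after 7:46.
Total minutes: 7 x 60 + 46 + 4 x 60 + 50 = 756.
756 mod 720 = 36 minutes = 12:36.
Now compute the angle at 12:36:
Hour hand: 0 x 30 + 36 x 0.5 = 18 degrees
Minute hand: 36 x 6 = 216 degrees
Difference: |18 - 216| = 198 degrees
Smaller angle: 360 - 198 = 162 degrees

Final answer: 162 degrees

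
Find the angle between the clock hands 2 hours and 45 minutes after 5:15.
First find the time 2 hours and 45 minutes after 5:15.
Total minutes: 5 x 60 + 15 + 2 x 60 + 45 = 480.
480 mod 720 = 480 minutes = 8:00.
Now compute the angle at 8:00:
Hour hand: 8 x 30 + 0 x 0.5 = 240 degrees
Minute hand: 0 x 6 = 0 degrees
Difference: |240 - 0| = 240 degrees
Smaller angle: 360 - 240 = 120 degrees

Final answer: 120 degrees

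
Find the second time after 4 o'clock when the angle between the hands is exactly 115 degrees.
At t minutes past 4:00, the hour hand is at 30 x 4 + 0.5t degrees and the minute hand is at 6t degrees.
The smaller angle between them is 115 degrees when |30H - 5.5t| = 115 or |30H - 5.5t| = 245.
With H = 4, solve 30 x 4 - 5.5t = +/- target for each target:
  t = (30 x 4 - 115) / 5.5 = 0.91
  t = (30 x 4 + 115) / 5.5 = 42.73
  t = (30 x 4 - 245) / 5.5 = -22.73 (outside (0, 60))
  t = (30 x 4 + 245) / 5.5 = 66.36 (outside (0, 60))
Valid solutions in (0, 60): {0.91, 42.73} minutes.
The second occurrence is t = 42.73 minutes.
The hands form a 115-degree angle at 42.73 minutes past 4:00.

Final answer: 42.73 minutes past 4:00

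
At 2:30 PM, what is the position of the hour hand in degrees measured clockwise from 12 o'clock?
The hour hand moves 30 degrees per hour and 0.5 degrees per minute.
At 2:30: (2) x 30 + 30 x 0.5 = 60 + 15 = 75 degrees

Final answer: 75 degrees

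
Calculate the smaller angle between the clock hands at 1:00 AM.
Hour hand position: 1 x 30 + 0 x 0.5 = 30 degrees
Minute hand position: 0 x 6 = 0 degrees
Difference: |30 - 0| = 30 degrees
The angle between the hands is 30 degrees

Final answer: 30 degrees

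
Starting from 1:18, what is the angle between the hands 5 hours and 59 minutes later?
First find the time 5 hours and 59 minutes after 1:18.
Total minutes: 1 x 60 + 18 + 5 x 60 + 59 = 437.
437 mod 720 = 437 minutes = 7:17.
Now compute the angle at 7:17:
Hour hand: 7 x 30 + 17 x 0.5 = 218.5 degrees
Minute hand: 17 x 6 = 102 degrees
Difference: |218.5 - 102| = 116.5 degrees
The angle is 116.5 degrees

Final answer: 116.5 degrees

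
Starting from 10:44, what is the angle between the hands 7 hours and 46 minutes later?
First find the time 7 hours and 46 minutes after 10:44.
Total minutes: 10 x 60 + 44 + 7 x 60 + 46 = 1110.
1110 mod 720 = 390 minutes = 6:30.
Now compute the angle at 6:30:
Hour hand: 6 x 30 + 30 x 0.5 = 195 degrees
Minute hand: 30 x 6 = 180 degrees
Difference: |195 - 180| = 15 degrees
The angle is 15 degrees

Final answer: 15 degrees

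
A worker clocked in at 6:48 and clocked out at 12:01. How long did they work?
From 6:48 to 12:01:
(12 x 60 + 1) - (6 x 60 + 48) = 721 - 408 = 313 minutes
= 5 hours and 13 minutes

Final answer: 5 hours and 13 minutes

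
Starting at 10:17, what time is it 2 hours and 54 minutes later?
Starting time: 10:17
Adding 54 minutes to 17 minutes: 17 + 54 = 71 minutes = 1 hour and 11 minutes
Adding 2 hours: 10 + 2 + 1 (carry) = 13 - 12 = 1
Final time: 1:11

Final answer: 1:11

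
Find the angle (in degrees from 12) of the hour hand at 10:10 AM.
The hour hand moves 30 degrees per hour and 0.5 degrees per minute.
At 10:10: (10) x 30 + 10 x 0.5 = 300 + 5 = 305 degrees

Final answer: 305 degrees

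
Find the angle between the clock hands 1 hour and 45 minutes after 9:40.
First find the time 1 hour and 45 minutes after 9:40.
Total minutes: 9 x 60 + 40 + 1 x 60 + 45 = 685.
685 mod 720 = 685 minutes = 11:25.
Now compute the angle at 11:25:
Hour hand: 11 x 30 + 25 x 0.5 = 342.5 degrees
Minute hand: 25 x 6 = 150 degrees
Difference: |342.5 - 150| = 192.5 degrees
Smaller angle: 360 - 192.5 = 167.5 degrees

Final answer: 167.5 degrees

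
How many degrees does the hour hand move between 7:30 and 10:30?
The hour hand moves 0.5 degrees per minute.
Time elapsed: 10:30 - 7:30 = 180 minutes
Angular displacement: 180 x 0.5 = 90 degrees

Final answer: 90 degrees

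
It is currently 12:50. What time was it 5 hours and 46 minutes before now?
Starting time: 12:50 = 50 total minutes past 12:00
Subtracting: 5 hours and 46 minutes = 346 minutes
50 - 346 = -296 (negative, add 12 hours = 720) = 424 minutes
= 7 hours and 4 minutes past 12:00 = 7:04

Final answer: 7:04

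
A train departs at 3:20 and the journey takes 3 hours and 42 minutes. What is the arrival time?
Starting time: 3:20
Adding 42 minutes to 20 minutes: 20 + 42 = 62 minutes = 1 hour and 2 minutes
Adding 3 hours: 3 + 3 + 1 (carry) = 7
Final time: 7:02

Final answer: 7:02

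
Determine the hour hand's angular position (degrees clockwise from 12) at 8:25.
The hour hand moves 30 degrees per hour and 0.5 degrees per minute.
At 8:25: (8) x 30 + 25 x 0.5 = 240 + 12.5 = 252.5 degrees

Final answer: 252.5 degrees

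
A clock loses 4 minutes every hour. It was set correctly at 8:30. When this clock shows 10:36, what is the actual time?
For every 60 true minutes, the faulty clock advances 56 minutes, so 1 faulty-clock minute corresponds to 60/56 true minutes.
From 8:30 to 10:36 on the faulty dial is 126 minutes.
True elapsed: 126 x 60/56 = 135 minutes = 2 hours and 15 minutes.
True time: 8:30 + 2 hours and 15 minutes = 10:45.

Final answer: 10:45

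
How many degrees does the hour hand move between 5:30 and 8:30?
The hour hand moves 0.5 degrees per minute.
Time elapsed: 8:30 - 5:30 = 180 minutes
Angular displacement: 180 x 0.5 = 90 degrees

Final answer: 90 degrees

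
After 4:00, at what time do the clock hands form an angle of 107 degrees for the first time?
At t minutes past 4:00, the hour hand is at 30 x 4 + 0.5t degrees and the minute hand is at 6t degrees.
The smaller angle between them is 107 degrees when |30H - 5.5t| = 107 or |30H - 5.5t| = 253.
With H = 4, solve 30 x 4 - 5.5t = +/- target for each target:
  t = (30 x 4 - 107) / 5.5 = 2.36
  t = (30 x 4 + 107) / 5.5 = 41.27
  t = (30 x 4 - 253) / 5.5 = -24.18 (outside (0, 60))
  t = (30 x 4 + 253) / 5.5 = 67.82 (outside (0, 60))
Valid solutions in (0, 60): {2.36, 41.27} minutes.
The first occurrence is t = 2.36 minutes.
The hands form a 107-degree angle at 2.36 minutes past 4:00.

Final answer: 2.36 minutes past 4:00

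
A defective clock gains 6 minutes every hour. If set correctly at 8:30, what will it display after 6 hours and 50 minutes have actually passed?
For every 60 true minutes, the faulty clock advances 60 + 6 = 66 minutes.
True elapsed: 6 hours and 50 minutes = 410 minutes.
Faulty clock advances: 410 x 66/60 = 451 minutes (drift: 41 minutes ahead).
Shown time: 8:30 + 451 minutes = 4:01.

Final answer: 4:01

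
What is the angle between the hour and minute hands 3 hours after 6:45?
First find the time 3 hours after 6:45.
Total minutes: 6 x 60 + 45 + 3 x 60 + 0 = 585.
585 mod 720 = 585 minutes = 9:45.
Now compute the angle at 9:45:
Hour hand: 9 x 30 + 45 x 0.5 = 292.5 degrees
Minute hand: 45 x 6 = 270 degrees
Difference: |292.5 - 270| = 22.5 degrees
The angle is 22.5 degrees

Final answer: 22.5 degrees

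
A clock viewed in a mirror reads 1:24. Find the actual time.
Reflection across the vertical (12-6) axis maps a hand at angle A degrees to (360 - A) degrees, which sends a reading of T minutes past 12:00 to (720 - T) minutes past 12:00.
Mirror reads 1:24 = 84 minutes past 12:00.
Actual time: (720 - 84) mod 720 = 636 minutes = 10:36.

Final answer: 10:36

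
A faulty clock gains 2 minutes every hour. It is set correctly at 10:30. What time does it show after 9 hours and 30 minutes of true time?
For every 60 true minutes, the faulty clock advances 60 + 2 = 62 minutes.
True elapsed: 9 hours and 30 minutes = 570 minutes.
Faulty clock advances: 570 x 62/60 = 589 minutes (drift: 19 minutes ahead).
Shown time: 10:30 + 589 minutes = 8:19.

Final answer: 8:19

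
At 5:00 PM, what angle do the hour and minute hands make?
Hour hand position: 5 x 30 + 0 x 0.5 = 150 degrees
Minute hand position: 0 x 6 = 0 degrees
Difference: |150 - 0| = 150 degrees
The angle between the hands is 150 degrees

Final answer: 150 degrees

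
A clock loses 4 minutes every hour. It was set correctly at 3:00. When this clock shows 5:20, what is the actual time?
For every 60 true minutes, the faulty clock advances 56 minutes, so 1 faulty-clock minute corresponds to 60/56 true minutes.
From 3:00 to 5:20 on the faulty dial is 140 minutes.
True elapsed: 140 x 60/56 = 150 minutes = 2 hours and 30 minutes.
True time: 3:00 + 2 hours and 30 minutes = 5:30.

Final answer: 5:30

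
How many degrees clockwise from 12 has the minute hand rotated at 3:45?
The minute hand moves 6 degrees per minute.
At 3:45: 45 x 6 = 270 degrees

Final answer: 270 degrees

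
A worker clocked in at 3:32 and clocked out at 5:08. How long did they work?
From 3:32 to 5:08:
(5 x 60 + 8) - (3 x 60 + 32) = 308 - 212 = 96 minutes
= 1 hour and 36 minutes

Final answer: 1 hour and 36 minutes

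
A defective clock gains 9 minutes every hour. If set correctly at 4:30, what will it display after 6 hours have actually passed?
For every 60 true minutes, the faulty clock advances 60 + 9 = 69 minutes.
True elapsed: 6 hours = 360 minutes.
Faulty clock advances: 360 x 69/60 = 414 minutes (drift: 54 minutes ahead).
Shown time: 4:30 + 414 minutes = 11:24.

Final answer: 11:24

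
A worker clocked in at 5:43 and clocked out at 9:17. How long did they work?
From 5:43 to 9:17:
(9 x 60 + 17) - (5 x 60 + 43) = 557 - 343 = 214 minutes
= 3 hours and 34 minutes

Final answer: 3 hours and 34 minutes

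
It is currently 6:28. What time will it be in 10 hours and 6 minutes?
Starting time: 6:28
Adding 6 minutes to 28 minutes: 28 + 6 = 34 minutes
Adding 10 hours: 6 + 10 = 16 - 12 = 4
Final time: 4:34

Final answer: 4:34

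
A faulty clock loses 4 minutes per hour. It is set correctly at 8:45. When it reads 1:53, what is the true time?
For every 60 true minutes, the faulty clock advances 56 minutes, so 1 faulty-clock minute corresponds to 60/56 true minutes.
From 8:45 to 1:53 on the faulty dial is 308 minutes.
True elapsed: 308 x 60/56 = 330 minutes = 5 hours and 30 minutes.
True time: 8:45 + 5 hours and 30 minutes = 2:15.

Final answer: 2:15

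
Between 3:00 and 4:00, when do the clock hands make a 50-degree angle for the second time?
At t minutes past 3:00, the hour hand is at 30 x 3 + 0.5t degrees and the minute hand is at 6t degrees.
The smaller angle between them is 50 degrees when |30H - 5.5t| = 50 or |30H - 5.5t| = 310.
With H = 3, solve 30 x 3 - 5.5t = +/- target for each target:
  t = (30 x 3 - 50) / 5.5 = 7.27
  t = (30 x 3 + 50) / 5.5 = 25.45
  t = (30 x 3 - 310) / 5.5 = -40 (outside (0, 60))
  t = (30 x 3 + 310) / 5.5 = 72.73 (outside (0, 60))
Valid solutions in (0, 60): {7.27, 25.45} minutes.
The second occurrence is t = 25.45 minutes.
The hands form a 50-degree angle at 25.45 minutes past 3:00.

Final answer: 25.45 minutes past 3:00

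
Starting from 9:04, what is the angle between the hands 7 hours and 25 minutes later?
First find the time 7 hours and 25 minutes after 9:04.
Total minutes: 9 x 60 + 4 + 7 x 60 + 25 = 989.
989 mod 720 = 269 minutes = 4:29.
Now compute the angle at 4:29:
Hour hand: 4 x 30 + 29 x 0.5 = 134.5 degrees
Minute hand: 29 x 6 = 174 degrees
Difference: |134.5 - 174| = 39.5 degrees
The angle is 39.5 degrees

Final answer: 39.5 degrees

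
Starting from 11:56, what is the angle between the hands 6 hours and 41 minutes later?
First find the time 6 hours and 41 minutes after 11:56.
Total minutes: 11 x 60 + 56 + 6 x 60 + 41 = 1117.
1117 mod 720 = 397 minutes = 6:37.
Now compute the angle at 6:37:
Hour hand: 6 x 30 + 37 x 0.5 = 198.5 degrees
Minute hand: 37 x 6 = 222 degrees
Difference: |198.5 - 222| = 23.5 degrees
The angle is 23.5 degrees

Final answer: 23.5 degrees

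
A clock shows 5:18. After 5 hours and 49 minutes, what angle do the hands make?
First find the time 5 hours and 49 minutes after 5:18.
Total minutes: 5 x 60 + 18 + 5 x 60 + 49 = 667.
667 mod 720 = 667 minutes = 11:07.
Now compute the angle at 11:07:
Hour hand: 11 x 30 + 7 x 0.5 = 333.5 degrees
Minute hand: 7 x 6 = 42 degrees
Difference: |333.5 - 42| = 291.5 degrees
Smaller angle: 360 - 291.5 = 68.5 degrees

Final answer: 68.5 degrees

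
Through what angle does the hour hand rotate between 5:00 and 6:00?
The hour hand moves 0.5 degrees per minute.
Time elapsed: 6:00 - 5:00 = 60 minutes
Angular displacement: 60 x 0.5 = 30 degrees

Final answer: 30 degrees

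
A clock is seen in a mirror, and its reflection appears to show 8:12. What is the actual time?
Reflection across the vertical (12-6) axis maps a hand at angle A degrees to (360 - A) degrees, which sends a reading of T minutes past 12:00 to (720 - T) minutes past 12:00.
Mirror reads 8:12 = 492 minutes past 12:00.
Actual time: (720 - 492) mod 720 = 228 minutes = 3:48.

Final answer: 3:48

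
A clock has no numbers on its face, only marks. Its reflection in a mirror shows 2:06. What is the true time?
Reflection across the vertical (12-6) axis maps a hand at angle A degrees to (360 - A) degrees, which sends a reading of T minutes past 12:00 to (720 - T) minutes past 12:00.
Mirror reads 2:06 = 126 minutes past 12:00.
Actual time: (720 - 126) mod 720 = 594 minutes = 9:54.

Final answer: 9:54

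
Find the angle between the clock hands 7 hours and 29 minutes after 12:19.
First find the time 7 hours and 29 minutes after 12:19.
Total minutes: 12 x 60 + 19 + 7 x 60 + 29 = 1188.
1188 mod 720 = 468 minutes = 7:48.
Now compute the angle at 7:48:
Hour hand: 7 x 30 + 48 x 0.5 = 234 degrees
Minute hand: 48 x 6 = 288 degrees
Difference: |234 - 288| = 54 degrees
The angle is 54 degrees

Final answer: 54 degrees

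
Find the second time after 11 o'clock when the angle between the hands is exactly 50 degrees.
At t minutes past 11:00, the hour hand is at 30 x 11 + 0.5t degrees and the minute hand is at 6t degrees.
The smaller angle between them is 50 degrees when |30H - 5.5t| = 50 or |30H - 5.5t| = 310.
With H = 11, solve 30 x 11 - 5.5t = +/- target for each target:
  t = (30 x 11 - 50) / 5.5 = 50.91
  t = (30 x 11 + 50) / 5.5 = 69.09 (outside (0, 60))
  t = (30 x 11 - 310) / 5.5 = 3.64
  t = (30 x 11 + 310) / 5.5 = 116.36 (outside (0, 60))
Valid solutions in (0, 60): {3.64, 50.91} minutes.
The second occurrence is t = 50.91 minutes.
The hands form a 50-degree angle at 50.91 minutes past 11:00.

Final answer: 50.91 minutes past 11:00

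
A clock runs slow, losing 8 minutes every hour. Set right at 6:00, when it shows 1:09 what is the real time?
For every 60 true minutes, the faulty clock advances 52 minutes, so 1 faulty-clock minute corresponds to 60/52 true minutes.
From 6:00 to 1:09 on the faulty dial is 429 minutes.
True elapsed: 429 x 60/52 = 495 minutes = 8 hours and 15 minutes.
True time: 6:00 + 8 hours and 15 minutes = 2:15.

Final answer: 2:15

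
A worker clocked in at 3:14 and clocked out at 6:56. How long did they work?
From 3:14 to 6:56:
(6 x 60 + 56) - (3 x 60 + 14) = 416 - 194 = 222 minutes
= 3 hours and 42 minutes

Final answer: 3 hours and 42 minutes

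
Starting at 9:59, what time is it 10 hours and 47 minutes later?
Starting time: 9:59
Adding 47 minutes to 59 minutes: 59 + 47 = 106 minutes = 1 hour and 46 minutes
Adding 10 hours: 9 + 10 + 1 (carry) = 20 - 12 = 8
Final time: 8:46

Final answer: 8:46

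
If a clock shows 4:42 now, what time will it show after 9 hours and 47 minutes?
Starting time: 4:42
Adding 47 minutes to 42 minutes: 42 + 47 = 89 minutes = 1 hour and 29 minutes
Adding 9 hours: 4 + 9 + 1 (carry) = 14 - 12 = 2
Final time: 2:29

Final answer: 2:29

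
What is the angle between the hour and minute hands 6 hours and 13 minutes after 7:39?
First find the time 6 hours and 13 minutes after 7:39.
Total minutes: 7 x 60 + 39 + 6 x 60 + 13 = 832.
832 mod 720 = 112 minutes = 1:52.
Now compute the angle at 1:52:
Hour hand: 1 x 30 + 52 x 0.5 = 56 degrees
Minute hand: 52 x 6 = 312 degrees
Difference: |56 - 312| = 256 degrees
Smaller angle: 360 - 256 = 104 degrees

Final answer: 104 degrees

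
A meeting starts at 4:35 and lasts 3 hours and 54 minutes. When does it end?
Starting time: 4:35
Adding 54 minutes to 35 minutes: 35 + 54 = 89 minutes = 1 hour and 29 minutes
Adding 3 hours: 4 + 3 + 1 (carry) = 8
Final time: 8:29

Final answer: 8:29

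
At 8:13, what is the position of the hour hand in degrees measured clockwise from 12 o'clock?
The hour hand moves 30 degrees per hour and 0.5 degrees per minute.
At 8:13: (8) x 30 + 13 x 0.5 = 240 + 6.5 = 246.5 degrees

Final answer: 246.5 degrees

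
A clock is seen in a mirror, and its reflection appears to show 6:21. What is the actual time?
Reflection across the vertical (12-6) axis maps a hand at angle A degrees to (360 - A) degrees, which sends a reading of T minutes past 12:00 to (720 - T) minutes past 12:00.
Mirror reads 6:21 = 381 minutes past 12:00.
Actual time: (720 - 381) mod 720 = 339 minutes = 5:39.

Final answer: 5:39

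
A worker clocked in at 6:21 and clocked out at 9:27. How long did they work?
From 6:21 to 9:27:
(9 x 60 + 27) - (6 x 60 + 21) = 567 - 381 = 186 minutes
= 3 hours and 6 minutes

Final answer: 3 hours and 6 minutes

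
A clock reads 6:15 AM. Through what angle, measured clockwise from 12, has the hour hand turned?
The hour hand moves 30 degrees per hour and 0.5 degrees per minute.
At 6:15: (6) x 30 + 15 x 0.5 = 180 + 7.5 = 187.5 degrees

Final answer: 187.5 degrees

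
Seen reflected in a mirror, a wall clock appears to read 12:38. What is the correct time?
Reflection across the vertical (12-6) axis maps a hand at angle A degrees to (360 - A) degrees, which sends a reading of T minutes past 12:00 to (720 - T) minutes past 12:00.
Mirror reads 12:38 = 38 minutes past 12:00.
Actual time: (720 - 38) mod 720 = 682 minutes = 11:22.

Final answer: 11:22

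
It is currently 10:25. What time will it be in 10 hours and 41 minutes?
Starting time: 10:25
Adding 41 minutes to 25 minutes: 25 + 41 = 66 minutes = 1 hour and 6 minutes
Adding 10 hours: 10 + 10 + 1 (carry) = 21 - 12 = 9
Final time: 9:06

Final answer: 9:06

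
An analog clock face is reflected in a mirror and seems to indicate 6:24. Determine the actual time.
Reflection across the vertical (12-6) axis maps a hand at angle A degrees to (360 - A) degrees, which sends a reading of T minutes past 12:00 to (720 - T) minutes past 12:00.
Mirror reads 6:24 = 384 minutes past 12:00.
Actual time: (720 - 384) mod 720 = 336 minutes = 5:36.

Final answer: 5:36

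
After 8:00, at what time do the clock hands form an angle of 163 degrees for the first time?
At t minutes past 8:00, the hour hand is at 30 x 8 + 0.5t degrees and the minute hand is at 6t degrees.
The smaller angle between them is 163 degrees when |30H - 5.5t| = 163 or |30H - 5.5t| = 197.
With H = 8, solve 30 x 8 - 5.5t = +/- target for each target:
  t = (30 x 8 - 163) / 5.5 = 14
  t = (30 x 8 + 163) / 5.5 = 73.27 (outside (0, 60))
  t = (30 x 8 - 197) / 5.5 = 7.82
  t = (30 x 8 + 197) / 5.5 = 79.45 (outside (0, 60))
Valid solutions in (0, 60): {7.82, 14} minutes.
The first occurrence is t = 7.82 minutes.
The hands form a 163-degree angle at 7.82 minutes past 8:00.

Final answer: 7.82 minutes past 8:00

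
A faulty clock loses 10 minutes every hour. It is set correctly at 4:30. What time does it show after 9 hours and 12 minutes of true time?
For every 60 true minutes, the faulty clock advances 60 - 10 = 50 minutes.
True elapsed: 9 hours and 12 minutes = 552 minutes.
Faulty clock advances: 552 x 50/60 = 460 minutes (drift: 92 minutes behind).
Shown time: 4:30 + 460 minutes = 12:10.

Final answer: 12:10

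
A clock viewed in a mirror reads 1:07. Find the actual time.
Reflection across the vertical (12-6) axis maps a hand at angle A degrees to (360 - A) degrees, which sends a reading of T minutes past 12:00 to (720 - T) minutes past 12:00.
Mirror reads 1:07 = 67 minutes past 12:00.
Actual time: (720 - 67) mod 720 = 653 minutes = 10:53.

Final answer: 10:53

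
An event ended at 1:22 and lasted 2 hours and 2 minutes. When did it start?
Starting time: 1:22 = 82 total minutes past 12:00
Subtracting: 2 hours and 2 minutes = 122 minutes
82 - 122 = -40 (negative, add 12 hours = 720) = 680 minutes
= 11 hours and 20 minutes past 12:00 = 11:20

Final answer: 11:20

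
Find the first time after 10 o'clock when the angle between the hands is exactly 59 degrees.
At t minutes past 10:00, the hour hand is at 30 x 10 + 0.5t degrees and the minute hand is at 6t degrees.
The smaller angle between them is 59 degrees when |30H - 5.5t| = 59 or |30H - 5.5t| = 301.
With H = 10, solve 30 x 10 - 5.5t = +/- target for each target:
  t = (30 x 10 - 59) / 5.5 = 43.82
  t = (30 x 10 + 59) / 5.5 = 65.27 (outside (0, 60))
  t = (30 x 10 - 301) / 5.5 = -0.18 (outside (0, 60))
  t = (30 x 10 + 301) / 5.5 = 109.27 (outside (0, 60))
Valid solutions in (0, 60): {43.82} minutes.
The first occurrence is t = 43.82 minutes.
The hands form a 59-degree angle at 43.82 minutes past 10:00.

Final answer: 43.82 minutes past 10:00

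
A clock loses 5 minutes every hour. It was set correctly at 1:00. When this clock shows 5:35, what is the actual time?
For every 60 true minutes, the faulty clock advances 55 minutes, so 1 faulty-clock minute corresponds to 60/55 true minutes.
From 1:00 to 5:35 on the faulty dial is 275 minutes.
True elapsed: 275 x 60/55 = 300 minutes = 5 hours.
True time: 1:00 + 5 hours = 6:00.

Final answer: 6:00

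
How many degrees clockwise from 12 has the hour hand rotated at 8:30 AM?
The hour hand moves 30 degrees per hour and 0.5 degrees per minute.
At 8:30: (8) x 30 + 30 x 0.5 = 240 + 15 = 255 degrees

Final answer: 255 degrees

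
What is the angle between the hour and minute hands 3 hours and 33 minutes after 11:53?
First find the time 3 hours and 33 minutes after 11:53.
Total minutes: 11 x 60 + 53 + 3 x 60 + 33 = 926.
926 mod 720 = 206 minutes = 3:26.
Now compute the angle at 3:26:
Hour hand: 3 x 30 + 26 x 0.5 = 103 degrees
Minute hand: 26 x 6 = 156 degrees
Difference: |103 - 156| = 53 degrees
The angle is 53 degrees

Final answer: 53 degrees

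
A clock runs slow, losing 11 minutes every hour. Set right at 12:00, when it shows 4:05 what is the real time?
For every 60 true minutes, the faulty clock advances 49 minutes, so 1 faulty-clock minute corresponds to 60/49 true minutes.
From 12:00 to 4:05 on the faulty dial is 245 minutes.
True elapsed: 245 x 60/49 = 300 minutes = 5 hours.
True time: 12:00 + 5 hours = 5:00.

Final answer: 5:00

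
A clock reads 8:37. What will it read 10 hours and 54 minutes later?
Starting time: 8:37
Adding 54 minutes to 37 minutes: 37 + 54 = 91 minutes = 1 hour and 31 minutes
Adding 10 hours: 8 + 10 + 1 (carry) = 19 - 12 = 7
Final time: 7:31

Final answer: 7:31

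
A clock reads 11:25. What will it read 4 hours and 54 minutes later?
Starting time: 11:25
Adding 54 minutes to 25 minutes: 25 + 54 = 79 minutes = 1 hour and 19 minutes
Adding 4 hours: 11 + 4 + 1 (carry) = 16 - 12 = 4
Final time: 4:19

Final answer: 4:19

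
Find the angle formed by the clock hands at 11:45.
Hour hand position: 11 x 30 + 45 x 0.5 = 352.5 degrees
Minute hand position: 45 x 6 = 270 degrees
Difference: |352.5 - 270| = 82.5 degrees
The angle between the hands is 82.5 degrees

Final answer: 82.5 degrees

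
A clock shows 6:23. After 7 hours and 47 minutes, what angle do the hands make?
First find the time 7 hours and 47 minutes after 6:23.
Total minutes: 6 x 60 + 23 + 7 x 60 + 47 = 850.
850 mod 720 = 130 minutes = 2:10.
Now compute the angle at 2:10:
Hour hand: 2 x 30 + 10 x 0.5 = 65 degrees
Minute hand: 10 x 6 = 60 degrees
Difference: |65 - 60| = 5 degrees
The angle is 5 degrees

Final answer: 5 degrees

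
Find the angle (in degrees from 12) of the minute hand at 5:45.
The minute hand moves 6 degrees per minute.
At 5:45: 45 x 6 = 270 degrees

Final answer: 270 degrees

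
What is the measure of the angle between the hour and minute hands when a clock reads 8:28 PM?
Hour hand position: 8 x 30 + 28 x 0.5 = 254 degrees
Minute hand position: 28 x 6 = 168 degrees
Difference: |254 - 168| = 86 degrees
The angle between the hands is 86 degrees

Final answer: 86 degrees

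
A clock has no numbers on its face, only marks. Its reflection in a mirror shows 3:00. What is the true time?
Reflection across the vertical (12-6) axis maps a hand at angle A degrees to (360 - A) degrees, which sends a reading of T minutes past 12:00 to (720 - T) minutes past 12:00.
Mirror reads 3:00 = 180 minutes past 12:00.
Actual time: (720 - 180) mod 720 = 540 minutes = 9:00.

Final answer: 9:00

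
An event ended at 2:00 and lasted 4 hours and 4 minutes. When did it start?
Starting time: 2:00 = 120 total minutes past 12:00
Subtracting: 4 hours and 4 minutes = 244 minutes
120 - 244 = -124 (negative, add 12 hours = 720) = 596 minutes
= 9 hours and 56 minutes past 12:00 = 9:56

Final answer: 9:56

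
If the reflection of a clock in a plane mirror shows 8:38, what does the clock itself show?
Reflection across the vertical (12-6) axis maps a hand at angle A degrees to (360 - A) degrees, which sends a reading of T minutes past 12:00 to (720 - T) minutes past 12:00.
Mirror reads 8:38 = 518 minutes past 12:00.
Actual time: (720 - 518) mod 720 = 202 minutes = 3:22.

Final answer: 3:22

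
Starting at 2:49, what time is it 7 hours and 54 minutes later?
Starting time: 2:49
Adding 54 minutes to 49 minutes: 49 + 54 = 103 minutes = 1 hour and 43 minutes
Adding 7 hours: 2 + 7 + 1 (carry) = 10
Final time: 10:43

Final answer: 10:43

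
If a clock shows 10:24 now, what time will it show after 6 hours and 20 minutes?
Starting time: 10:24
Adding 20 minutes to 24 minutes: 24 + 20 = 44 minutes
Adding 6 hours: 10 + 6 = 16 - 12 = 4
Final time: 4:44

Final answer: 4:44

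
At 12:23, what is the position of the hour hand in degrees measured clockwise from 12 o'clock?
The hour hand moves 30 degrees per hour and 0.5 degrees per minute.
At 12:23: (0) x 30 + 23 x 0.5 = 0 + 11.5 = 11.5 degrees

Final answer: 11.5 degrees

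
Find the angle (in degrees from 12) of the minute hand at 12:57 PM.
The minute hand moves 6 degrees per minute.
At 12:57: 57 x 6 = 342 degrees

Final answer: 342 degrees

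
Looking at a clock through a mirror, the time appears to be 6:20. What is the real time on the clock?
Reflection across the vertical (12-6) axis maps a hand at angle A degrees to (360 - A) degrees, which sends a reading of T minutes past 12:00 to (720 - T) minutes past 12:00.
Mirror reads 6:20 = 380 minutes past 12:00.
Actual time: (720 - 380) mod 720 = 340 minutes = 5:40.

Final answer: 5:40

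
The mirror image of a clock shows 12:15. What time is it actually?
Reflection across the vertical (12-6) axis maps a hand at angle A degrees to (360 - A) degrees, which sends a reading of T minutes past 12:00 to (720 - T) minutes past 12:00.
Mirror reads 12:15 = 15 minutes past 12:00.
Actual time: (720 - 15) mod 720 = 705 minutes = 11:45.

Final answer: 11:45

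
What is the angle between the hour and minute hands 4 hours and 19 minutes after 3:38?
First find the time 4 hours and 19 minutes after 3:38.
Total minutes: 3 x 60 + 38 + 4 x 60 + 19 = 477.
477 mod 720 = 477 minutes = 7:57.
Now compute the angle at 7:57:
Hour hand: 7 x 30 + 57 x 0.5 = 238.5 degrees
Minute hand: 57 x 6 = 342 degrees
Difference: |238.5 - 342| = 103.5 degrees
The angle is 103.5 degrees

Final answer: 103.5 degrees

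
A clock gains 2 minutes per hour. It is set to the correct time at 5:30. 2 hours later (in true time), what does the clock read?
For every 60 true minutes, the faulty clock advances 60 + 2 = 62 minutes.
True elapsed: 2 hours = 120 minutes.
Faulty clock advances: 120 x 62/60 = 124 minutes (drift: 4 minutes ahead).
Shown time: 5:30 + 124 minutes = 7:34.

Final answer: 7:34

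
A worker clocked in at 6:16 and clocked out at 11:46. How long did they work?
From 6:16 to 11:46:
(11 x 60 + 46) - (6 x 60 + 16) = 706 - 376 = 330 minutes
= 5 hours and 30 minutes

Final answer: 5 hours and 30 minutes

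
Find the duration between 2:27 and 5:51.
From 2:27 to 5:51:
(5 x 60 + 51) - (2 x 60 + 27) = 351 - 147 = 204 minutes
= 3 hours and 24 minutes

Final answer: 3 hours and 24 minutes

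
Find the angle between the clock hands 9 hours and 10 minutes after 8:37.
First find the time 9 hours and 10 minutes after 8:37.
Total minutes: 8 x 60 + 37 + 9 x 60 + 10 = 1067.
1067 mod 720 = 347 minutes = 5:47.
Now compute the angle at 5:47:
Hour hand: 5 x 30 + 47 x 0.5 = 173.5 degrees
Minute hand: 47 x 6 = 282 degrees
Difference: |173.5 - 282| = 108.5 degrees
The angle is 108.5 degrees

Final answer: 108.5 degrees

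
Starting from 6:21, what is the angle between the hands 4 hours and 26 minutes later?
First find the time 4 hours and 26 minutes after 6:21.
Total minutes: 6 x 60 + 21 + 4 x 60 + 26 = 647.
647 mod 720 = 647 minutes = 10:47.
Now compute the angle at 10:47:
Hour hand: 10 x 30 + 47 x 0.5 = 323.5 degrees
Minute hand: 47 x 6 = 282 degrees
Difference: |323.5 - 282| = 41.5 degrees
The angle is 41.5 degrees

Final answer: 41.5 degrees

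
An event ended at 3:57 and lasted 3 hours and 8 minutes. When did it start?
Starting time: 3:57 = 237 total minutes past 12:00
Subtracting: 3 hours and 8 minutes = 188 minutes
237 - 188 = 49 minutes
= 49 minutes past 12:00 = 12:49

Final answer: 12:49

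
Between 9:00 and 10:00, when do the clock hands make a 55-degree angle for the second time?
At t minutes past 9:00, the hour hand is at 30 x 9 + 0.5t degrees and the minute hand is at 6t degrees.
The smaller angle between them is 55 degrees when |30H - 5.5t| = 55 or |30H - 5.5t| = 305.
With H = 9, solve 30 x 9 - 5.5t = +/- target for each target:
  t = (30 x 9 - 55) / 5.5 = 39.09
  t = (30 x 9 + 55) / 5.5 = 59.09
  t = (30 x 9 - 305) / 5.5 = -6.36 (outside (0, 60))
  t = (30 x 9 + 305) / 5.5 = 104.55 (outside (0, 60))
Valid solutions in (0, 60): {39.09, 59.09} minutes.
The second occurrence is t = 59.09 minutes.
The hands form a 55-degree angle at 59.09 minutes past 9:00.

Final answer: 59.09 minutes past 9:00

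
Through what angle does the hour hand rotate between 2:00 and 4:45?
The hour hand moves 0.5 degrees per minute.
Time elapsed: 4:45 - 2:00 = 165 minutes
Angular displacement: 165 x 0.5 = 82.5 degrees

Final answer: 82.5 degrees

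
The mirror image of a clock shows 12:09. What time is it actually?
Reflection across the vertical (12-6) axis maps a hand at angle A degrees to (360 - A) degrees, which sends a reading of T minutes past 12:00 to (720 - T) minutes past 12:00.
Mirror reads 12:09 = 9 minutes past 12:00.
Actual time: (720 - 9) mod 720 = 711 minutes = 11:51.

Final answer: 11:51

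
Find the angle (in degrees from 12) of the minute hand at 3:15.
The minute hand moves 6 degrees per minute.
At 3:15: 15 x 6 = 90 degrees

Final answer: 90 degrees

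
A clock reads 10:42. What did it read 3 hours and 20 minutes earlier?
Starting time: 10:42 = 642 total minutes past 12:00
Subtracting: 3 hours and 20 minutes = 200 minutes
642 - 200 = 442 minutes
= 7 hours and 22 minutes past 12:00 = 7:22

Final answer: 7:22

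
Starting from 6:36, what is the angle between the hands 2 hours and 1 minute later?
First find the time 2 hours and 1 minute after 6:36.
Total minutes: 6 x 60 + 36 + 2 x 60 + 1 = 517.
517 mod 720 = 517 minutes = 8:37.
Now compute the angle at 8:37:
Hour hand: 8 x 30 + 37 x 0.5 = 258.5 degrees
Minute hand: 37 x 6 = 222 degrees
Difference: |258.5 - 222| = 36.5 degrees
The angle is 36.5 degrees

Final answer: 36.5 degrees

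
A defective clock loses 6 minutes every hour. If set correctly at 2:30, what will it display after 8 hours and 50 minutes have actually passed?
For every 60 true minutes, the faulty clock advances 60 - 6 = 54 minutes.
True elapsed: 8 hours and 50 minutes = 530 minutes.
Faulty clock advances: 530 x 54/60 = 477 minutes (drift: 53 minutes behind).
Shown time: 2:30 + 477 minutes = 10:27.

Final answer: 10:27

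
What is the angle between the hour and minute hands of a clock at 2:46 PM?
Hour hand position: 2 x 30 + 46 x 0.5 = 83 degrees
Minute hand position: 46 x 6 = 276 degrees
Difference: |83 - 276| = 193 degrees
Since 193 > 180, the smaller angle is 360 - 193 = 167 degrees

Final answer: 167 degrees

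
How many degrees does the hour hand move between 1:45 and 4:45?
The hour hand moves 0.5 degrees per minute.
Time elapsed: 4:45 - 1:45 = 180 minutes
Angular displacement: 180 x 0.5 = 90 degrees

Final answer: 90 degrees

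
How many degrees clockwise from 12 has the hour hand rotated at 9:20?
The hour hand moves 30 degrees per hour and 0.5 degrees per minute.
At 9:20: (9) x 30 + 20 x 0.5 = 270 + 10 = 280 degrees

Final answer: 280 degrees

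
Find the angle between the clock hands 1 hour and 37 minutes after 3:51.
First find the time 1 hour and 37 minutes after 3:51.
Total minutes: 3 x 60 + 51 + 1 x 60 + 37 = 328.
328 mod 720 = 328 minutes = 5:28.
Now compute the angle at 5:28:
Hour hand: 5 x 30 + 28 x 0.5 = 164 degrees
Minute hand: 28 x 6 = 168 degrees
Difference: |164 - 168| = 4 degrees
The angle is 4 degrees

Final answer: 4 degrees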